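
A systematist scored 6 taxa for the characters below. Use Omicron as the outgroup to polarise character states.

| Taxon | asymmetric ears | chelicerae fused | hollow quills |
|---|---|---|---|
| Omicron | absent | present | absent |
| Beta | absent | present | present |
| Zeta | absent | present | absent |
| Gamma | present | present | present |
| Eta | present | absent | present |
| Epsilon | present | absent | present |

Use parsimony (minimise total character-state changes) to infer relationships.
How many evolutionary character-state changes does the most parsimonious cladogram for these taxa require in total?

Character polarity is set by the outgroup: the derived state is whichever differs from the outgroup's state, so for chelicerae fused the derived state is 'absent', and for the remaining characters it is 'present'.
asymmetric ears (derived state 'present') is shared by Epsilon, Eta, and Gamma — a synapomorphy uniting that clade.
Only Epsilon and Eta show the derived state 'absent' for chelicerae fused, supporting them as a clade.
Only Beta, Epsilon, Eta, and Gamma show the derived state 'present' for hollow quills, supporting them as a clade.
Most parsimonious ingroup topology: ((Beta,(Gamma,(Eta,Epsilon))),Zeta).
Changes per character on this tree: asymmetric ears: 1; chelicerae fused: 1; hollow quills: 1.
Total = 3.

3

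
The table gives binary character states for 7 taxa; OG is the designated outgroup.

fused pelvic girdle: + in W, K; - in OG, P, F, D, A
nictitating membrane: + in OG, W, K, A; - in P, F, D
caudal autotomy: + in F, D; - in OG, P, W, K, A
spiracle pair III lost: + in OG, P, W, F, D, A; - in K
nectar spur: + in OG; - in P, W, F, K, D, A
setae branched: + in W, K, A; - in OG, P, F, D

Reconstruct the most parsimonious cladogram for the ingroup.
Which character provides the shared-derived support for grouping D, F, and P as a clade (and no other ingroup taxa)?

nictitating membrane

Character polarity is set by the outgroup: the derived state is whichever differs from the outgroup's state, so for nictitating membrane, spiracle pair III lost, nectar spur the derived state is '-', and for the remaining characters it is '+'.
fused pelvic girdle: derived state '+' in K and W only — synapomorphy for {K, W}.
Only D, F, and P show the derived state '-' for nictitating membrane, supporting them as a clade.
caudal autotomy: derived state '+' in D and F only — synapomorphy for {D, F}.
spiracle pair III lost (derived state '-') is unique to K (autapomorphy; uninformative for grouping).
nectar spur (derived state '-') is shared by all ingroup taxa — unites the whole ingroup.
Only A, K, and W show the derived state '+' for setae branched, supporting them as a clade.
Most parsimonious ingroup topology: ((P,(F,D)),((W,K),A)).
The clade {D, F, P} is supported by nictitating membrane: its derived state '-' occurs in exactly those taxa and in no other taxon (including the outgroup).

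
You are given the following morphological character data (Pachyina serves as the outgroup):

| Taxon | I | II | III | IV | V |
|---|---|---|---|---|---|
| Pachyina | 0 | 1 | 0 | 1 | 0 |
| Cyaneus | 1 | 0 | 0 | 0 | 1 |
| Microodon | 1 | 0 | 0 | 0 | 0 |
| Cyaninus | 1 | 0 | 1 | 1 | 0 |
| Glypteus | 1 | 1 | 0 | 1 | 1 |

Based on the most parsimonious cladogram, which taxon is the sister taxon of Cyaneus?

Character polarity is set by the outgroup: the derived state is whichever differs from the outgroup's state, so for II, IV the derived state is '0', and for the remaining characters it is '1'.
I (derived state '1') is shared by all ingroup taxa — unites the whole ingroup.
II (derived state '0') is shared by Cyaneus, Cyaninus, and Microodon — a synapomorphy uniting that clade.
III (derived state '1') is unique to Cyaninus (autapomorphy; uninformative for grouping).
IV (derived state '0') is shared by Cyaneus and Microodon — a synapomorphy uniting that clade.
V groups Cyaneus and Glypteus, which is incompatible with the clades supported by the remaining characters; treating it as convergent (homoplasy) costs fewer steps than any alternative tree.
Most parsimonious ingroup topology: (((Cyaneus,Microodon),Cyaninus),Glypteus).
Cyaneus and Microodon form a cherry on this tree, so they are sister taxa.

Microodon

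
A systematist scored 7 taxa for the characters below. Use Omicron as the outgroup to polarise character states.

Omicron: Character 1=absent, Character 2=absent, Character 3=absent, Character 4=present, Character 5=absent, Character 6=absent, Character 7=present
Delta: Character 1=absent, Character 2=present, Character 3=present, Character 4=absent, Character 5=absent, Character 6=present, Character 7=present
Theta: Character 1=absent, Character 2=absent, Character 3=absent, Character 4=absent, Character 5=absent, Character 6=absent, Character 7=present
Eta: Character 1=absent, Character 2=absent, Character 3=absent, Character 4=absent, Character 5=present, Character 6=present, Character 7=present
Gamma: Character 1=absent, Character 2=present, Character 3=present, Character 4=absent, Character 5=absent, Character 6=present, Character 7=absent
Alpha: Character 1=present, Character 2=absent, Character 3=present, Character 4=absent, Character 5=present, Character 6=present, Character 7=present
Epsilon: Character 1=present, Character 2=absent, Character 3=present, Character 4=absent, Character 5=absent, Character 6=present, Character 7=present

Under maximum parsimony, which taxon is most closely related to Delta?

Gamma

Character polarity is set by the outgroup: the derived state is whichever differs from the outgroup's state, so for Character 4, Character 7 the derived state is 'absent', and for the remaining characters it is 'present'.
Character 1 (derived state 'present') is shared by Alpha and Epsilon — a synapomorphy uniting that clade.
Character 2: derived state 'present' in Delta and Gamma only — synapomorphy for {Delta, Gamma}.
Only Alpha, Delta, Epsilon, and Gamma show the derived state 'present' for Character 3, supporting them as a clade.
Character 4 (derived state 'absent') is shared by all ingroup taxa — unites the whole ingroup.
Character 5 groups Alpha and Eta, which is incompatible with the clades supported by the remaining characters; treating it as convergent (homoplasy) costs fewer steps than any alternative tree.
Character 6 (derived state 'present') is shared by Alpha, Delta, Epsilon, Eta, and Gamma — a synapomorphy uniting that clade.
Character 7 (derived state 'absent') is unique to Gamma (autapomorphy; uninformative for grouping).
Most parsimonious ingroup topology: ((((Delta,Gamma),(Alpha,Epsilon)),Eta),Theta).
Delta and Gamma form a cherry on this tree, so they are sister taxa.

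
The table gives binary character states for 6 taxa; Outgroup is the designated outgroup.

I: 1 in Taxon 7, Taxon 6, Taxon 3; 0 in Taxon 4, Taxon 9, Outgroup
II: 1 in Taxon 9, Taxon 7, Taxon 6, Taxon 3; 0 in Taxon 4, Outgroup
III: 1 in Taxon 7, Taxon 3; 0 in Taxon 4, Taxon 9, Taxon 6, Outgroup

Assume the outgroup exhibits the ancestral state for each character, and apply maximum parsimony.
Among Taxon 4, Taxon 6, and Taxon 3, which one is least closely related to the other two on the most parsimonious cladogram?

The outgroup has state '0' for every character, so '1' is the derived state throughout.
I: derived state '1' in Taxon 3, Taxon 6, and Taxon 7 only — synapomorphy for {Taxon 3, Taxon 6, Taxon 7}.
Only Taxon 3, Taxon 6, Taxon 7, and Taxon 9 show the derived state '1' for II, supporting them as a clade.
III: derived state '1' in Taxon 3 and Taxon 7 only — synapomorphy for {Taxon 3, Taxon 7}.
Most parsimonious ingroup topology: ((Taxon 9,((Taxon 7,Taxon 3),Taxon 6)),Taxon 4).
Taxon 3 and Taxon 6 share a more recent common ancestor with each other than either does with Taxon 4, so Taxon 4 is the least closely related of the three.

Taxon 4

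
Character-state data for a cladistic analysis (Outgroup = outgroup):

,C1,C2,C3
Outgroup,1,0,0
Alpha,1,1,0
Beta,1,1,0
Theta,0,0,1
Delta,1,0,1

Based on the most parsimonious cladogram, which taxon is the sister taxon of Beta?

Character polarity is set by the outgroup: the derived state is whichever differs from the outgroup's state, so for C1 the derived state is '0', and for the remaining characters it is '1'.
C1 (derived state '0') is unique to Theta (autapomorphy; uninformative for grouping).
C2: derived state '1' in Alpha and Beta only — synapomorphy for {Alpha, Beta}.
C3 (derived state '1') is shared by Delta and Theta — a synapomorphy uniting that clade.
Most parsimonious ingroup topology: ((Alpha,Beta),(Theta,Delta)).
Beta and Alpha form a cherry on this tree, so they are sister taxa.

Alpha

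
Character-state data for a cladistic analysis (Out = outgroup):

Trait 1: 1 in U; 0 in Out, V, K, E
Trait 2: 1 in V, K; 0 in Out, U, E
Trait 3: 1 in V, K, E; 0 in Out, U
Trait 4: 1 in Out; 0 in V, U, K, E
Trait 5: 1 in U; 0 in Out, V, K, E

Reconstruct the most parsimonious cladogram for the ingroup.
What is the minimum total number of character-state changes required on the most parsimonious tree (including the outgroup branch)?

Character polarity is set by the outgroup: the derived state is whichever differs from the outgroup's state, so for Trait 4 the derived state is '0', and for the remaining characters it is '1'.
Trait 1 (derived state '1') is unique to U (autapomorphy; uninformative for grouping).
Trait 2 (derived state '1') is shared by K and V — a synapomorphy uniting that clade.
Trait 3: derived state '1' in E, K, and V only — synapomorphy for {E, K, V}.
Trait 4 (derived state '0') is shared by all ingroup taxa — unites the whole ingroup.
Trait 5 (derived state '1') is unique to U (autapomorphy; uninformative for grouping).
Most parsimonious ingroup topology: (((V,K),E),U).
Changes per character on this tree: Trait 1: 1; Trait 2: 1; Trait 3: 1; Trait 4: 1; Trait 5: 1.
Total = 5.

5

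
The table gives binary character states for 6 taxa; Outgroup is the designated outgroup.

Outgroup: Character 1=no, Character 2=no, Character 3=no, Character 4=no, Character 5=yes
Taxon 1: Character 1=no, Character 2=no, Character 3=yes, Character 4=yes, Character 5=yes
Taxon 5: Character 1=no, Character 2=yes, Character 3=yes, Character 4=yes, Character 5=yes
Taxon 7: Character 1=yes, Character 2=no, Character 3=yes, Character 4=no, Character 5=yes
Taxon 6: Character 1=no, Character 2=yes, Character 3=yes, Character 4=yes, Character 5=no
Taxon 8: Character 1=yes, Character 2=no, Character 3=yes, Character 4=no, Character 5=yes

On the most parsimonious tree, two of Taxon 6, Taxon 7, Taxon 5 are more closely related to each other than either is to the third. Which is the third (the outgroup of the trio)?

Taxon 7

Character polarity is set by the outgroup: the derived state is whichever differs from the outgroup's state, so for Character 5 the derived state is 'no', and for the remaining characters it is 'yes'.
Character 1: derived state 'yes' in Taxon 7 and Taxon 8 only — synapomorphy for {Taxon 7, Taxon 8}.
Only Taxon 5 and Taxon 6 show the derived state 'yes' for Character 2, supporting them as a clade.
Character 3 (derived state 'yes') is shared by all ingroup taxa — unites the whole ingroup.
Only Taxon 1, Taxon 5, and Taxon 6 show the derived state 'yes' for Character 4, supporting them as a clade.
Character 5: derived state 'no' in Taxon 6 only — an autapomorphy, so it tells us nothing about relationships among taxa.
Most parsimonious ingroup topology: ((Taxon 1,(Taxon 5,Taxon 6)),(Taxon 7,Taxon 8)).
Taxon 6 and Taxon 5 share a more recent common ancestor with each other than either does with Taxon 7, so Taxon 7 is the least closely related of the three.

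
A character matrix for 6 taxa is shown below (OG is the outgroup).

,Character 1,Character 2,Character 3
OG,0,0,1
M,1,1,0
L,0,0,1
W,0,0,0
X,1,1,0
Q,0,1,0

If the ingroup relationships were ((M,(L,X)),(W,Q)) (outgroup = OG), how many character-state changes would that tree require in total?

Map each character onto ((M,(L,X)),(W,Q)) (rooted by OG) and count the minimum state changes it requires (Fitch parsimony):
Character 1: 2; Character 2: 3; Character 3: 2.
Total tree length = 7.

7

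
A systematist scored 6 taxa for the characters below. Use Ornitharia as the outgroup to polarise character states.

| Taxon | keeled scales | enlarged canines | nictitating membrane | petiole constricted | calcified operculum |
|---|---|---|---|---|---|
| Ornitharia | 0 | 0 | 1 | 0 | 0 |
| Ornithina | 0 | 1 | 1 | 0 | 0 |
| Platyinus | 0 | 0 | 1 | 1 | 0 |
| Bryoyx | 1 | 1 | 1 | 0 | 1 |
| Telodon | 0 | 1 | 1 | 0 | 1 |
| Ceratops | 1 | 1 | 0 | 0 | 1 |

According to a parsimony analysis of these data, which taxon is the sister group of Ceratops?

Bryoyx

Character polarity is set by the outgroup: the derived state is whichever differs from the outgroup's state, so for nictitating membrane the derived state is '0', and for the remaining characters it is '1'.
Only Bryoyx and Ceratops show the derived state '1' for keeled scales, supporting them as a clade.
enlarged canines (derived state '1') is shared by Bryoyx, Ceratops, Ornithina, and Telodon — a synapomorphy uniting that clade.
nictitating membrane: derived state '0' in Ceratops only — an autapomorphy, so it tells us nothing about relationships among taxa.
petiole constricted: derived state '1' in Platyinus only — an autapomorphy, so it tells us nothing about relationships among taxa.
Only Bryoyx, Ceratops, and Telodon show the derived state '1' for calcified operculum, supporting them as a clade.
Most parsimonious ingroup topology: ((Ornithina,((Bryoyx,Ceratops),Telodon)),Platyinus).
Ceratops and Bryoyx form a cherry on this tree, so they are sister taxa.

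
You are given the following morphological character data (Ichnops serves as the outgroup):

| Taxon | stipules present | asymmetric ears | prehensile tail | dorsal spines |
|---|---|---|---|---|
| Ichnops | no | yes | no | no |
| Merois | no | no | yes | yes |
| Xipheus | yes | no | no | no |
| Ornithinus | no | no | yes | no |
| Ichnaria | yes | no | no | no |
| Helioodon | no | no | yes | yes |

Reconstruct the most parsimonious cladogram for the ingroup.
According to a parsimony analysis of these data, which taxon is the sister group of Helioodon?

Character polarity is set by the outgroup: the derived state is whichever differs from the outgroup's state, so for asymmetric ears the derived state is 'no', and for the remaining characters it is 'yes'.
stipules present: derived state 'yes' in Ichnaria and Xipheus only — synapomorphy for {Ichnaria, Xipheus}.
All ingroup taxa share the derived state 'no' for asymmetric ears; it defines the ingroup but does not resolve relationships within it.
prehensile tail (derived state 'yes') is shared by Helioodon, Merois, and Ornithinus — a synapomorphy uniting that clade.
Only Helioodon and Merois show the derived state 'yes' for dorsal spines, supporting them as a clade.
Most parsimonious ingroup topology: (((Merois,Helioodon),Ornithinus),(Xipheus,Ichnaria)).
Helioodon and Merois form a cherry on this tree, so they are sister taxa.

Merois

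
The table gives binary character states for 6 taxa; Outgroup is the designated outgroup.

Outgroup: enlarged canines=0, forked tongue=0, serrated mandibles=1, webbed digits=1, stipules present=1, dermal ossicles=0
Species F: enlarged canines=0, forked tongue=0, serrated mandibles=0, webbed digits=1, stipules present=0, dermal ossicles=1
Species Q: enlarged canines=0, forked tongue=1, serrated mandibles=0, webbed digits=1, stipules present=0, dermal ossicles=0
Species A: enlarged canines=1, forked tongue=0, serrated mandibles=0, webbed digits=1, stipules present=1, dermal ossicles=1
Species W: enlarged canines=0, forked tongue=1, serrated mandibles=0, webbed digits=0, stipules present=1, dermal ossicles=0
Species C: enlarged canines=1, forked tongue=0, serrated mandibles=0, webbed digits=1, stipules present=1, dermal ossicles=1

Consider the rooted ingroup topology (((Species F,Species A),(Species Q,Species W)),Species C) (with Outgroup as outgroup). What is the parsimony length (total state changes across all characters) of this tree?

Map each character onto (((Species F,Species A),(Species Q,Species W)),Species C) (rooted by Outgroup) and count the minimum state changes it requires (Fitch parsimony):
enlarged canines: 2; forked tongue: 1; serrated mandibles: 1; webbed digits: 1; stipules present: 2; dermal ossicles: 2.
Total tree length = 9.

9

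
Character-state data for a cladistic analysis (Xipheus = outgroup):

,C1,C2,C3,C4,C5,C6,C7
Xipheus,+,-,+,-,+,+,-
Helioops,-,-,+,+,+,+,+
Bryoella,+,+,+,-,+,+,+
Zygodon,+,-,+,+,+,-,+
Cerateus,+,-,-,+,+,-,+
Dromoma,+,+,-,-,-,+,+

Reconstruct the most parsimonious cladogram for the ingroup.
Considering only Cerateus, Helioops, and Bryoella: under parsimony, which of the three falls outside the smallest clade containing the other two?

Bryoella

Character polarity is set by the outgroup: the derived state is whichever differs from the outgroup's state, so for C1, C3, C5, C6 the derived state is '-', and for the remaining characters it is '+'.
C1 (derived state '-') is unique to Helioops (autapomorphy; uninformative for grouping).
C2 (derived state '+') is shared by Bryoella and Dromoma — a synapomorphy uniting that clade.
C3 (state '-') occurs in Cerateus and Dromoma but conflicts with the nesting implied by the other characters — most parsimoniously interpreted as homoplasy.
Only Cerateus, Helioops, and Zygodon show the derived state '+' for C4, supporting them as a clade.
C5: derived state '-' in Dromoma only — an autapomorphy, so it tells us nothing about relationships among taxa.
Only Cerateus and Zygodon show the derived state '-' for C6, supporting them as a clade.
All ingroup taxa share the derived state '+' for C7; it defines the ingroup but does not resolve relationships within it.
Most parsimonious ingroup topology: ((Helioops,(Zygodon,Cerateus)),(Bryoella,Dromoma)).
Helioops and Cerateus share a more recent common ancestor with each other than either does with Bryoella, so Bryoella is the least closely related of the three.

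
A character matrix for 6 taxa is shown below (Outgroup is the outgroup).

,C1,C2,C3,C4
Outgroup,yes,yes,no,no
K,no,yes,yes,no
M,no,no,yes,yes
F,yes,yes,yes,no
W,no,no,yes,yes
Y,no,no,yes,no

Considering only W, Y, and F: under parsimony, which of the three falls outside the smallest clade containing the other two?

Character polarity is set by the outgroup: the derived state is whichever differs from the outgroup's state, so for C1, C2 the derived state is 'no', and for the remaining characters it is 'yes'.
Only K, M, W, and Y show the derived state 'no' for C1, supporting them as a clade.
Only M, W, and Y show the derived state 'no' for C2, supporting them as a clade.
All ingroup taxa share the derived state 'yes' for C3; it defines the ingroup but does not resolve relationships within it.
Only M and W show the derived state 'yes' for C4, supporting them as a clade.
Most parsimonious ingroup topology: ((K,((M,W),Y)),F).
W and Y share a more recent common ancestor with each other than either does with F, so F is the least closely related of the three.

F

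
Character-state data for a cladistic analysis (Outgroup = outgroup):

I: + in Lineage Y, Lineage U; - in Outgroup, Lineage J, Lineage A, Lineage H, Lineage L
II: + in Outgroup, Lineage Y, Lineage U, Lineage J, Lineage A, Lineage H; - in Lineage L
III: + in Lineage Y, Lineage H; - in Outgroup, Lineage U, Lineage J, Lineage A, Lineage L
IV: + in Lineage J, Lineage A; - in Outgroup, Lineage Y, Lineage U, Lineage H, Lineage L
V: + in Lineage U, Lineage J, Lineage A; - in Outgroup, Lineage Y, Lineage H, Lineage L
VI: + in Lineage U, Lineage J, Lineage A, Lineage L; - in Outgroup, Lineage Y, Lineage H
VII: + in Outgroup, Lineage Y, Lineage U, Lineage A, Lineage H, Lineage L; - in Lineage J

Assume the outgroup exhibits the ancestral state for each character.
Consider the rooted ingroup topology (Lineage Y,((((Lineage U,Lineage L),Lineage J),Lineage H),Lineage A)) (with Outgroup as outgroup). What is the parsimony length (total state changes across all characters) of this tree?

Map each character onto (Lineage Y,((((Lineage U,Lineage L),Lineage J),Lineage H),Lineage A)) (rooted by Outgroup) and count the minimum state changes it requires (Fitch parsimony):
I: 2; II: 1; III: 2; IV: 2; V: 3; VI: 2; VII: 1.
Total tree length = 13.

13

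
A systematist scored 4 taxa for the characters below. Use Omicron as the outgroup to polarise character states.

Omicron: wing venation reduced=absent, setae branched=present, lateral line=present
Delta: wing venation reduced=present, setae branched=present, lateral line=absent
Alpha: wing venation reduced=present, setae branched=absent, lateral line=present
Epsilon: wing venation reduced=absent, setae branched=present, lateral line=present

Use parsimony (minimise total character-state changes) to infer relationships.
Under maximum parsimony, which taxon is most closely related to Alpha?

Character polarity is set by the outgroup: the derived state is whichever differs from the outgroup's state, so for setae branched, lateral line the derived state is 'absent', and for the remaining characters it is 'present'.
Only Alpha and Delta show the derived state 'present' for wing venation reduced, supporting them as a clade.
setae branched (derived state 'absent') is unique to Alpha (autapomorphy; uninformative for grouping).
lateral line (derived state 'absent') is unique to Delta (autapomorphy; uninformative for grouping).
Most parsimonious ingroup topology: ((Delta,Alpha),Epsilon).
Alpha and Delta form a cherry on this tree, so they are sister taxa.

Delta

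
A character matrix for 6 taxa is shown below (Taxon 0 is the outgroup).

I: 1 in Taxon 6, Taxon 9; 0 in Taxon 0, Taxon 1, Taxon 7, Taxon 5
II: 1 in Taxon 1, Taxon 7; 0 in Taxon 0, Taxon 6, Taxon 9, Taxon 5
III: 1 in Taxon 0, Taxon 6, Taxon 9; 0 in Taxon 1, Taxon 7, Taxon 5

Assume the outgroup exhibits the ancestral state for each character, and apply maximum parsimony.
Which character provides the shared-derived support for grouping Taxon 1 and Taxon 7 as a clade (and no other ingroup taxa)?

Character polarity is set by the outgroup: the derived state is whichever differs from the outgroup's state, so for III the derived state is '0', and for the remaining characters it is '1'.
Only Taxon 6 and Taxon 9 show the derived state '1' for I, supporting them as a clade.
Only Taxon 1 and Taxon 7 show the derived state '1' for II, supporting them as a clade.
Only Taxon 1, Taxon 5, and Taxon 7 show the derived state '0' for III, supporting them as a clade.
Most parsimonious ingroup topology: ((Taxon 6,Taxon 9),((Taxon 1,Taxon 7),Taxon 5)).
The clade {Taxon 1, Taxon 7} is supported by II: its derived state '1' occurs in exactly those taxa and in no other taxon (including the outgroup).

II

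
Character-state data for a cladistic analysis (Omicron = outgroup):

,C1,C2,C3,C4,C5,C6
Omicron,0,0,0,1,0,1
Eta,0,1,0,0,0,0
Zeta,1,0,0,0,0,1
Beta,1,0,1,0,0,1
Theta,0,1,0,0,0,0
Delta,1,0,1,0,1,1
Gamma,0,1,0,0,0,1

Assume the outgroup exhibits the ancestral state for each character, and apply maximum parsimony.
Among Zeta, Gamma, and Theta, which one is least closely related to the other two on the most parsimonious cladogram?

Character polarity is set by the outgroup: the derived state is whichever differs from the outgroup's state, so for C4, C6 the derived state is '0', and for the remaining characters it is '1'.
Only Beta, Delta, and Zeta show the derived state '1' for C1, supporting them as a clade.
C2: derived state '1' in Eta, Gamma, and Theta only — synapomorphy for {Eta, Gamma, Theta}.
C3: derived state '1' in Beta and Delta only — synapomorphy for {Beta, Delta}.
All ingroup taxa share the derived state '0' for C4; it defines the ingroup but does not resolve relationships within it.
C5: derived state '1' in Delta only — an autapomorphy, so it tells us nothing about relationships among taxa.
C6: derived state '0' in Eta and Theta only — synapomorphy for {Eta, Theta}.
Most parsimonious ingroup topology: (((Eta,Theta),Gamma),(Zeta,(Beta,Delta))).
Theta and Gamma share a more recent common ancestor with each other than either does with Zeta, so Zeta is the least closely related of the three.

Zeta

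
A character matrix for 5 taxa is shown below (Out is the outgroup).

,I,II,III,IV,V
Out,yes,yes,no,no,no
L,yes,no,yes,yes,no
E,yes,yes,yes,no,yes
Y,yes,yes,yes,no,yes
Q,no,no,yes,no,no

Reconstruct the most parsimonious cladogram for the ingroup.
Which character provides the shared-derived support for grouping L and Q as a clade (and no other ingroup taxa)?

II

Character polarity is set by the outgroup: the derived state is whichever differs from the outgroup's state, so for I, II the derived state is 'no', and for the remaining characters it is 'yes'.
I: derived state 'no' in Q only — an autapomorphy, so it tells us nothing about relationships among taxa.
II: derived state 'no' in L and Q only — synapomorphy for {L, Q}.
All ingroup taxa share the derived state 'yes' for III; it defines the ingroup but does not resolve relationships within it.
IV (derived state 'yes') is unique to L (autapomorphy; uninformative for grouping).
Only E and Y show the derived state 'yes' for V, supporting them as a clade.
Most parsimonious ingroup topology: ((L,Q),(E,Y)).
The clade {L, Q} is supported by II: its derived state 'no' occurs in exactly those taxa and in no other taxon (including the outgroup).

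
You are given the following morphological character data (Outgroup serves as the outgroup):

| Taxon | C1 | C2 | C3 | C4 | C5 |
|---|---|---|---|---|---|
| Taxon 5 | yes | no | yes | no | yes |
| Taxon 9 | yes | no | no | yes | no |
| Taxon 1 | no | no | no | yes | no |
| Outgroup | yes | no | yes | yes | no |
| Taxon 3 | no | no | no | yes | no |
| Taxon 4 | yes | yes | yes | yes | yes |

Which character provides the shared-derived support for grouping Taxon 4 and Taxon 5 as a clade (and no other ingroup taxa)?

Character polarity is set by the outgroup: the derived state is whichever differs from the outgroup's state, so for C1, C3, C4 the derived state is 'no', and for the remaining characters it is 'yes'.
C1 (derived state 'no') is shared by Taxon 1 and Taxon 3 — a synapomorphy uniting that clade.
C2 (derived state 'yes') is unique to Taxon 4 (autapomorphy; uninformative for grouping).
Only Taxon 1, Taxon 3, and Taxon 9 show the derived state 'no' for C3, supporting them as a clade.
C4 (derived state 'no') is unique to Taxon 5 (autapomorphy; uninformative for grouping).
C5 (derived state 'yes') is shared by Taxon 4 and Taxon 5 — a synapomorphy uniting that clade.
Most parsimonious ingroup topology: (((Taxon 3,Taxon 1),Taxon 9),(Taxon 4,Taxon 5)).
The clade {Taxon 4, Taxon 5} is supported by C5: its derived state 'yes' occurs in exactly those taxa and in no other taxon (including the outgroup).

C5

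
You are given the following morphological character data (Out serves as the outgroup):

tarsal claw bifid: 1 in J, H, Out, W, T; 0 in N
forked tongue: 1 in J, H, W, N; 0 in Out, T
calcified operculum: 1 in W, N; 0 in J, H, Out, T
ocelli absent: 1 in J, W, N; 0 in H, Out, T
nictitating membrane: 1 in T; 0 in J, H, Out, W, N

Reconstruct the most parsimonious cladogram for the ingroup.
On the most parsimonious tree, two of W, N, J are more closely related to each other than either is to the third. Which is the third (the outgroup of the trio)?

Character polarity is set by the outgroup: the derived state is whichever differs from the outgroup's state, so for tarsal claw bifid the derived state is '0', and for the remaining characters it is '1'.
tarsal claw bifid (derived state '0') is unique to N (autapomorphy; uninformative for grouping).
Only H, J, N, and W show the derived state '1' for forked tongue, supporting them as a clade.
calcified operculum: derived state '1' in N and W only — synapomorphy for {N, W}.
ocelli absent (derived state '1') is shared by J, N, and W — a synapomorphy uniting that clade.
nictitating membrane (derived state '1') is unique to T (autapomorphy; uninformative for grouping).
Most parsimonious ingroup topology: ((((W,N),J),H),T).
W and N share a more recent common ancestor with each other than either does with J, so J is the least closely related of the three.

J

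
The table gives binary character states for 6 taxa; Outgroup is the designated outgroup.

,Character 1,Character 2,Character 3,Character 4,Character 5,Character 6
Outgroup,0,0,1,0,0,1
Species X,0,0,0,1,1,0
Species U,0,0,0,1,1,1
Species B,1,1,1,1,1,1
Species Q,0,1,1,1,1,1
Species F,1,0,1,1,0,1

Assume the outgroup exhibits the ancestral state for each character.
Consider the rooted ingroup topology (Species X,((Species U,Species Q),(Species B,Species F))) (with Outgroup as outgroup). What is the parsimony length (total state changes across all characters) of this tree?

9

Map each character onto (Species X,((Species U,Species Q),(Species B,Species F))) (rooted by Outgroup) and count the minimum state changes it requires (Fitch parsimony):
Character 1: 1; Character 2: 2; Character 3: 2; Character 4: 1; Character 5: 2; Character 6: 1.
Total tree length = 9.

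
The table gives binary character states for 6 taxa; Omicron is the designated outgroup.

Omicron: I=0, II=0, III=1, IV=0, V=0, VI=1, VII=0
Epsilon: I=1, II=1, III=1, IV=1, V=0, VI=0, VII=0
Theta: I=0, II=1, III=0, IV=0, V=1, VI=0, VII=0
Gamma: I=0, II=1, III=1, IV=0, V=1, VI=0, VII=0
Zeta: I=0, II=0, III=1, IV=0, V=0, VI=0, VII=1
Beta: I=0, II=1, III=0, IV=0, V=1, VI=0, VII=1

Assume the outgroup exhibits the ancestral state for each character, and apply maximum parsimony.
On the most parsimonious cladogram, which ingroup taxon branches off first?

Character polarity is set by the outgroup: the derived state is whichever differs from the outgroup's state, so for III, VI the derived state is '0', and for the remaining characters it is '1'.
I (derived state '1') is unique to Epsilon (autapomorphy; uninformative for grouping).
II: derived state '1' in Beta, Epsilon, Gamma, and Theta only — synapomorphy for {Beta, Epsilon, Gamma, Theta}.
III: derived state '0' in Beta and Theta only — synapomorphy for {Beta, Theta}.
IV (derived state '1') is unique to Epsilon (autapomorphy; uninformative for grouping).
V (derived state '1') is shared by Beta, Gamma, and Theta — a synapomorphy uniting that clade.
All ingroup taxa share the derived state '0' for VI; it defines the ingroup but does not resolve relationships within it.
VII groups Beta and Zeta, which is incompatible with the clades supported by the remaining characters; treating it as convergent (homoplasy) costs fewer steps than any alternative tree.
Most parsimonious ingroup topology: ((Epsilon,((Theta,Beta),Gamma)),Zeta).
Zeta is sister to the clade containing all other ingroup taxa, so it is the earliest-diverging (most basal) ingroup lineage.

Zeta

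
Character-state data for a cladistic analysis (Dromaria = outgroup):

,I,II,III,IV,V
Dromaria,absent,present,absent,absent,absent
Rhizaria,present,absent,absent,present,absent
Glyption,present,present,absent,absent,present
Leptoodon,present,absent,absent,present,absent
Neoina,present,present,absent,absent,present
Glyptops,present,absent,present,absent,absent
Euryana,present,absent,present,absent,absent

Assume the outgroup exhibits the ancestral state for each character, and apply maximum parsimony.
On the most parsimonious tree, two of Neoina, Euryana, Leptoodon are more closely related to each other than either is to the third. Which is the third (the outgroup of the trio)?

Neoina

Character polarity is set by the outgroup: the derived state is whichever differs from the outgroup's state, so for II the derived state is 'absent', and for the remaining characters it is 'present'.
All ingroup taxa share the derived state 'present' for I; it defines the ingroup but does not resolve relationships within it.
II (derived state 'absent') is shared by Euryana, Glyptops, Leptoodon, and Rhizaria — a synapomorphy uniting that clade.
Only Euryana and Glyptops show the derived state 'present' for III, supporting them as a clade.
IV: derived state 'present' in Leptoodon and Rhizaria only — synapomorphy for {Leptoodon, Rhizaria}.
V: derived state 'present' in Glyption and Neoina only — synapomorphy for {Glyption, Neoina}.
Most parsimonious ingroup topology: (((Rhizaria,Leptoodon),(Glyptops,Euryana)),(Glyption,Neoina)).
Leptoodon and Euryana share a more recent common ancestor with each other than either does with Neoina, so Neoina is the least closely related of the three.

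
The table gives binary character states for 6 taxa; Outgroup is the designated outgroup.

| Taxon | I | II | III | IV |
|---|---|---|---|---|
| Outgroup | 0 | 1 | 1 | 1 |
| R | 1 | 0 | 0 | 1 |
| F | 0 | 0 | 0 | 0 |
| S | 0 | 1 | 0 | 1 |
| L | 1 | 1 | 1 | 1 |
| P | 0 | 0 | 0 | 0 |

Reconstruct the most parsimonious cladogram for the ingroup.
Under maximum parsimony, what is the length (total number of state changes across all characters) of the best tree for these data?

5

Character polarity is set by the outgroup: the derived state is whichever differs from the outgroup's state, so for II, III, IV the derived state is '0', and for the remaining characters it is '1'.
I (state '1') occurs in L and R but conflicts with the nesting implied by the other characters — most parsimoniously interpreted as homoplasy.
Only F, P, and R show the derived state '0' for II, supporting them as a clade.
Only F, P, R, and S show the derived state '0' for III, supporting them as a clade.
IV: derived state '0' in F and P only — synapomorphy for {F, P}.
Most parsimonious ingroup topology: (((R,(F,P)),S),L).
Changes per character on this tree: I: 2; II: 1; III: 1; IV: 1.
Total = 5.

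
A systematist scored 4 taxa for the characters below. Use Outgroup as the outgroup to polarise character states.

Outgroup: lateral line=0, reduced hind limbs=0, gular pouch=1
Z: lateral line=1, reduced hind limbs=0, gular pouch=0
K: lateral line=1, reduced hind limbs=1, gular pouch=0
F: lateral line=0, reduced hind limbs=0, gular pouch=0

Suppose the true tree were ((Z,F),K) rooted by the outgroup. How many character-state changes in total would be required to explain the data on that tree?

Map each character onto ((Z,F),K) (rooted by Outgroup) and count the minimum state changes it requires (Fitch parsimony):
lateral line: 2; reduced hind limbs: 1; gular pouch: 1.
Total tree length = 4.

4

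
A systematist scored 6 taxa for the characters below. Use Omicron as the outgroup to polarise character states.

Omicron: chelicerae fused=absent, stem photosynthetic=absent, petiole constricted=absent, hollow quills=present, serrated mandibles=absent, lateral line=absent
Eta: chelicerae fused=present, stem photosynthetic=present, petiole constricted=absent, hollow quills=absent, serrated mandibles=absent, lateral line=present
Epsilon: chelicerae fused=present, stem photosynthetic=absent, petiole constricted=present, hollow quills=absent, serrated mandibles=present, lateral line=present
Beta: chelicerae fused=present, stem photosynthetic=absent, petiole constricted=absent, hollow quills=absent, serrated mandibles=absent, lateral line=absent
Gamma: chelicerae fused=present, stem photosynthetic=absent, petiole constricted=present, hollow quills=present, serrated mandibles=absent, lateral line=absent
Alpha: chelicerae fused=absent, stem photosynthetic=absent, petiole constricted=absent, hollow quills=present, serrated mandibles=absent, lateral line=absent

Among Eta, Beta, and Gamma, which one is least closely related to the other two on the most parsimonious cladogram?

Character polarity is set by the outgroup: the derived state is whichever differs from the outgroup's state, so for hollow quills the derived state is 'absent', and for the remaining characters it is 'present'.
chelicerae fused (derived state 'present') is shared by Beta, Epsilon, Eta, and Gamma — a synapomorphy uniting that clade.
stem photosynthetic: derived state 'present' in Eta only — an autapomorphy, so it tells us nothing about relationships among taxa.
petiole constricted (state 'present') occurs in Epsilon and Gamma but conflicts with the nesting implied by the other characters — most parsimoniously interpreted as homoplasy.
Only Beta, Epsilon, and Eta show the derived state 'absent' for hollow quills, supporting them as a clade.
serrated mandibles (derived state 'present') is unique to Epsilon (autapomorphy; uninformative for grouping).
lateral line (derived state 'present') is shared by Epsilon and Eta — a synapomorphy uniting that clade.
Most parsimonious ingroup topology: ((((Eta,Epsilon),Beta),Gamma),Alpha).
Beta and Eta share a more recent common ancestor with each other than either does with Gamma, so Gamma is the least closely related of the three.

Gamma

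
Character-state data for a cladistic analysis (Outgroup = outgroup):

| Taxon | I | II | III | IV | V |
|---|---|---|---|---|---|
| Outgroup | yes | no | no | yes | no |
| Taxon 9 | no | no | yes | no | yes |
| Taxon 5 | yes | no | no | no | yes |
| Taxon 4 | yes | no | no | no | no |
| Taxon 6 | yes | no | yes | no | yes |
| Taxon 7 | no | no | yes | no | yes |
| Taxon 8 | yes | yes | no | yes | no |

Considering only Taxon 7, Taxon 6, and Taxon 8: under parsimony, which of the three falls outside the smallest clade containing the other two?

Character polarity is set by the outgroup: the derived state is whichever differs from the outgroup's state, so for I, IV the derived state is 'no', and for the remaining characters it is 'yes'.
Only Taxon 7 and Taxon 9 show the derived state 'no' for I, supporting them as a clade.
II: derived state 'yes' in Taxon 8 only — an autapomorphy, so it tells us nothing about relationships among taxa.
III: derived state 'yes' in Taxon 6, Taxon 7, and Taxon 9 only — synapomorphy for {Taxon 6, Taxon 7, Taxon 9}.
IV: derived state 'no' in Taxon 4, Taxon 5, Taxon 6, Taxon 7, and Taxon 9 only — synapomorphy for {Taxon 4, Taxon 5, Taxon 6, Taxon 7, Taxon 9}.
Only Taxon 5, Taxon 6, Taxon 7, and Taxon 9 show the derived state 'yes' for V, supporting them as a clade.
Most parsimonious ingroup topology: ((((Taxon 6,(Taxon 7,Taxon 9)),Taxon 5),Taxon 4),Taxon 8).
Taxon 7 and Taxon 6 share a more recent common ancestor with each other than either does with Taxon 8, so Taxon 8 is the least closely related of the three.

Taxon 8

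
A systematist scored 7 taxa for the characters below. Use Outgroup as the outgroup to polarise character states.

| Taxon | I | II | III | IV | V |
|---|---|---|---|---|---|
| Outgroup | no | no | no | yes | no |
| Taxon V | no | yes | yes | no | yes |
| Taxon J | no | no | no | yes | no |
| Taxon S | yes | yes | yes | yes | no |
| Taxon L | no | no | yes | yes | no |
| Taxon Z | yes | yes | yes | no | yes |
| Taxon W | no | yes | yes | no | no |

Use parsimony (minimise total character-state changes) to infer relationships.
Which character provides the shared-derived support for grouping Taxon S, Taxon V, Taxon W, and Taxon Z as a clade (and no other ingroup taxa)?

Character polarity is set by the outgroup: the derived state is whichever differs from the outgroup's state, so for IV the derived state is 'no', and for the remaining characters it is 'yes'.
I groups Taxon S and Taxon Z, which is incompatible with the clades supported by the remaining characters; treating it as convergent (homoplasy) costs fewer steps than any alternative tree.
Only Taxon S, Taxon V, Taxon W, and Taxon Z show the derived state 'yes' for II, supporting them as a clade.
III (derived state 'yes') is shared by Taxon L, Taxon S, Taxon V, Taxon W, and Taxon Z — a synapomorphy uniting that clade.
Only Taxon V, Taxon W, and Taxon Z show the derived state 'no' for IV, supporting them as a clade.
V: derived state 'yes' in Taxon V and Taxon Z only — synapomorphy for {Taxon V, Taxon Z}.
Most parsimonious ingroup topology: (((Taxon S,((Taxon Z,Taxon V),Taxon W)),Taxon L),Taxon J).
The clade {Taxon S, Taxon V, Taxon W, Taxon Z} is supported by II: its derived state 'yes' occurs in exactly those taxa and in no other taxon (including the outgroup).

II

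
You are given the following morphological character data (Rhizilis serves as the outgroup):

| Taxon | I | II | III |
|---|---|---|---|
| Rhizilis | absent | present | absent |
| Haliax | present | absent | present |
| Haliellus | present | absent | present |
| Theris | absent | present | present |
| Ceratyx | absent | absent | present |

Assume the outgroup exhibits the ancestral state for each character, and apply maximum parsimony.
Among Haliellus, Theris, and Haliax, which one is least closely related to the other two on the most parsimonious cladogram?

Theris

Character polarity is set by the outgroup: the derived state is whichever differs from the outgroup's state, so for II the derived state is 'absent', and for the remaining characters it is 'present'.
Only Haliax and Haliellus show the derived state 'present' for I, supporting them as a clade.
II (derived state 'absent') is shared by Ceratyx, Haliax, and Haliellus — a synapomorphy uniting that clade.
All ingroup taxa share the derived state 'present' for III; it defines the ingroup but does not resolve relationships within it.
Most parsimonious ingroup topology: (((Haliax,Haliellus),Ceratyx),Theris).
Haliax and Haliellus share a more recent common ancestor with each other than either does with Theris, so Theris is the least closely related of the three.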